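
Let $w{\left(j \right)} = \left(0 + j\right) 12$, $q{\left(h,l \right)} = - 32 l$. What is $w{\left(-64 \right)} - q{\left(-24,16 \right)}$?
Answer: $-256$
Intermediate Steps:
$w{\left(j \right)} = 12 j$ ($w{\left(j \right)} = j 12 = 12 j$)
$w{\left(-64 \right)} - q{\left(-24,16 \right)} = 12 \left(-64\right) - \left(-32\right) 16 = -768 - -512 = -768 + 512 = -256$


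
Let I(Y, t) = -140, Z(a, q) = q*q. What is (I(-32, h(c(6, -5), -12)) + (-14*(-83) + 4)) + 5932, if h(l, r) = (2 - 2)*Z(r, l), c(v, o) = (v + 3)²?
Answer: 6958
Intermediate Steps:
Z(a, q) = q²
c(v, o) = (3 + v)²
h(l, r) = 0 (h(l, r) = (2 - 2)*l² = 0*l² = 0)
(I(-32, h(c(6, -5), -12)) + (-14*(-83) + 4)) + 5932 = (-140 + (-14*(-83) + 4)) + 5932 = (-140 + (1162 + 4)) + 5932 = (-140 + 1166) + 5932 = 1026 + 5932 = 6958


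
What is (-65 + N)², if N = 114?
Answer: 2401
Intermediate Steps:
(-65 + N)² = (-65 + 114)² = 49² = 2401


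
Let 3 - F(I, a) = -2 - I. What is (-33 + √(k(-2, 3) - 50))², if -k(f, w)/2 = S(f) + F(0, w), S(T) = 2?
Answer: 1025 - 528*I ≈ 1025.0 - 528.0*I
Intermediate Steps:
F(I, a) = 5 + I (F(I, a) = 3 - (-2 - I) = 3 + (2 + I) = 5 + I)
k(f, w) = -14 (k(f, w) = -2*(2 + (5 + 0)) = -2*(2 + 5) = -2*7 = -14)
(-33 + √(k(-2, 3) - 50))² = (-33 + √(-14 - 50))² = (-33 + √(-64))² = (-33 + 8*I)²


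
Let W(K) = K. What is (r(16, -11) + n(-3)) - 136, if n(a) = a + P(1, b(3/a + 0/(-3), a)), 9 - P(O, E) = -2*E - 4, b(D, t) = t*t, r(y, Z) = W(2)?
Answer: -106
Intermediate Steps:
r(y, Z) = 2
b(D, t) = t²
P(O, E) = 13 + 2*E (P(O, E) = 9 - (-2*E - 4) = 9 - (-4 - 2*E) = 9 + (4 + 2*E) = 13 + 2*E)
n(a) = 13 + a + 2*a² (n(a) = a + (13 + 2*a²) = 13 + a + 2*a²)
(r(16, -11) + n(-3)) - 136 = (2 + (13 - 3 + 2*(-3)²)) - 136 = (2 + (13 - 3 + 2*9)) - 136 = (2 + (13 - 3 + 18)) - 136 = (2 + 28) - 136 = 30 - 136 = -106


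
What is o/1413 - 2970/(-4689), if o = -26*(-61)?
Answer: 1292596/736173 ≈ 1.7558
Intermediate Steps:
o = 1586
o/1413 - 2970/(-4689) = 1586/1413 - 2970/(-4689) = 1586*(1/1413) - 2970*(-1/4689) = 1586/1413 + 330/521 = 1292596/736173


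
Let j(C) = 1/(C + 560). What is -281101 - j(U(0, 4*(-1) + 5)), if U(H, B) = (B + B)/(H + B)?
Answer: -157978763/562 ≈ -2.8110e+5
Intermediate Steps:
U(H, B) = 2*B/(B + H) (U(H, B) = (2*B)/(B + H) = 2*B/(B + H))
j(C) = 1/(560 + C)
-281101 - j(U(0, 4*(-1) + 5)) = -281101 - 1/(560 + 2*(4*(-1) + 5)/((4*(-1) + 5) + 0)) = -281101 - 1/(560 + 2*(-4 + 5)/((-4 + 5) + 0)) = -281101 - 1/(560 + 2*1/(1 + 0)) = -281101 - 1/(560 + 2*1/1) = -281101 - 1/(560 + 2*1*1) = -281101 - 1/(560 + 2) = -281101 - 1/562 = -157978763/562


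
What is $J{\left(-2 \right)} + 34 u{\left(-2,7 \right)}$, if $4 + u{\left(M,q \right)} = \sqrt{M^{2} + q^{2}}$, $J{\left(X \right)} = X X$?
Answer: $-132 + 34 \sqrt{53} \approx 115.52$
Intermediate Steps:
$J{\left(X \right)} = X^{2}$
$u{\left(M,q \right)} = -4 + \sqrt{M^{2} + q^{2}}$
$J{\left(-2 \right)} + 34 u{\left(-2,7 \right)} = \left(-2\right)^{2} + 34 \left(-4 + \sqrt{\left(-2\right)^{2} + 7^{2}}\right) = 4 + 34 \left(-4 + \sqrt{4 + 49}\right) = 4 + 34 \left(-4 + \sqrt{53}\right) = 4 - \left(136 - 34 \sqrt{53}\right) = -132 + 34 \sqrt{53}$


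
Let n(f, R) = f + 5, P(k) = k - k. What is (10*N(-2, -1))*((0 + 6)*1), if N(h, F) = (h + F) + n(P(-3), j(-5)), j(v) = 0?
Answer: 120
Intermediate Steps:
P(k) = 0
n(f, R) = 5 + f
N(h, F) = 5 + F + h (N(h, F) = (h + F) + (5 + 0) = (F + h) + 5 = 5 + F + h)
(10*N(-2, -1))*((0 + 6)*1) = (10*(5 - 1 - 2))*((0 + 6)*1) = (10*2)*(6*1) = 20*6 = 120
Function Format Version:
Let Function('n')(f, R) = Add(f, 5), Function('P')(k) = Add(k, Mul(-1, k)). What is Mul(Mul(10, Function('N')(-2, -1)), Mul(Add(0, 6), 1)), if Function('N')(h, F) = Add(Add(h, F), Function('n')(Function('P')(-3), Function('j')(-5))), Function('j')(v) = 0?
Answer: 120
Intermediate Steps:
Function('P')(k) = 0
Function('n')(f, R) = Add(5, f)
Function('N')(h, F) = Add(5, F, h) (Function('N')(h, F) = Add(Add(h, F), Add(5, 0)) = Add(Add(F, h), 5) = Add(5, F, h))
Mul(Mul(10, Function('N')(-2, -1)), Mul(Add(0, 6), 1)) = Mul(Mul(10, Add(5, -1, -2)), Mul(Add(0, 6), 1)) = Mul(Mul(10, 2), Mul(6, 1)) = Mul(20, 6) = 120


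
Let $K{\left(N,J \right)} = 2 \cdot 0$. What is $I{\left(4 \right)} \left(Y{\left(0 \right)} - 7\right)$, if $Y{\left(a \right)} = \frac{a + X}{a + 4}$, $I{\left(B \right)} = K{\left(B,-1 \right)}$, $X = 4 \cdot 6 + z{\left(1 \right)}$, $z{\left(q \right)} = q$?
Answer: $0$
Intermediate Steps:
$K{\left(N,J \right)} = 0$
$X = 25$ ($X = 4 \cdot 6 + 1 = 24 + 1 = 25$)
$I{\left(B \right)} = 0$
$Y{\left(a \right)} = \frac{25 + a}{4 + a}$ ($Y{\left(a \right)} = \frac{a + 25}{a + 4} = \frac{25 + a}{4 + a}$)
$I{\left(4 \right)} \left(Y{\left(0 \right)} - 7\right) = 0 \left(\frac{25 + 0}{4 + 0} - 7\right) = 0 \left(\frac{1}{4} \cdot 25 - 7\right) = 0 \left(\frac{25}{4} - 7\right) = 0 \left(- \frac{3}{4}\right) = 0$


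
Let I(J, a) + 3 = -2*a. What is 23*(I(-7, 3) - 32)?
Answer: -943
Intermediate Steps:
I(J, a) = -3 - 2*a
23*(I(-7, 3) - 32) = 23*((-3 - 2*3) - 32) = 23*((-3 - 6) - 32) = 23*(-9 - 32) = 23*(-41) = -943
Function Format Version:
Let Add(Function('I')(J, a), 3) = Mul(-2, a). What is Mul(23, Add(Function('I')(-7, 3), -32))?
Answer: -943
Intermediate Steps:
Function('I')(J, a) = Add(-3, Mul(-2, a))
Mul(23, Add(Function('I')(-7, 3), -32)) = Mul(23, Add(Add(-3, Mul(-2, 3)), -32)) = Mul(23, Add(Add(-3, -6), -32)) = Mul(23, Add(-9, -32)) = Mul(23, -41) = -943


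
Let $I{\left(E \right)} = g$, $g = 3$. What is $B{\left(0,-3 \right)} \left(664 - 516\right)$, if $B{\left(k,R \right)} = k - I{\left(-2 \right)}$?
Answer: $-444$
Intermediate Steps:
$I{\left(E \right)} = 3$
$B{\left(k,R \right)} = -3 + k$ ($B{\left(k,R \right)} = k - 3 = -3 + k$)
$B{\left(0,-3 \right)} \left(664 - 516\right) = \left(-3 + 0\right) \left(664 - 516\right) = - 3 \left(664 - 516\right) = \left(-3\right) 148 = -444$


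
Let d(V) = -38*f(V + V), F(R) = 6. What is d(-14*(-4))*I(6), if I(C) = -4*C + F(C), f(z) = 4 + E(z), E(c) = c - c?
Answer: 2736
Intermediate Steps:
E(c) = 0
f(z) = 4 (f(z) = 4 + 0 = 4)
I(C) = 6 - 4*C (I(C) = -4*C + 6 = 6 - 4*C)
d(V) = -152 (d(V) = -38*4 = -152)
d(-14*(-4))*I(6) = -152*(6 - 4*6) = -152*(6 - 24) = -152*(-18) = 2736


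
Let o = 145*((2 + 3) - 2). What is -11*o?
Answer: -4785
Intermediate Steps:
o = 435 (o = 145*(5 - 2) = 145*3 = 435)
-11*o = -11*435 = -4785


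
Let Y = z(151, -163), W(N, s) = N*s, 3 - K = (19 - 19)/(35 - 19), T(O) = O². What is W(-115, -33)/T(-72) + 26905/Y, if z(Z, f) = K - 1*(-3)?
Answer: 7749905/1728 ≈ 4484.9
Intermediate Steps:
K = 3 (K = 3 - (19 - 19)/(35 - 19) = 3 - 0/16 = 3 - 1*0 = 3 + 0 = 3)
z(Z, f) = 6 (z(Z, f) = 3 - 1*(-3) = 3 + 3 = 6)
Y = 6
W(-115, -33)/T(-72) + 26905/Y = (-115*(-33))/((-72)²) + 26905/6 = 3795/5184 + 26905*(⅙) = 3795*(1/5184) + 26905/6 = 1265/1728 + 26905/6 = 7749905/1728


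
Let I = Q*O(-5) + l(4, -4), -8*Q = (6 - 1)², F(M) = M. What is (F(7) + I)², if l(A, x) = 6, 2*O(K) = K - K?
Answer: 169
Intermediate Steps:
O(K) = 0 (O(K) = (K - K)/2 = (½)*0 = 0)
Q = -25/8 (Q = -(6 - 1)²/8 = -⅛*5² = -⅛*25 = -25/8 ≈ -3.1250)
I = 6 (I = -25/8*0 + 6 = 0 + 6 = 6)
(F(7) + I)² = (7 + 6)² = 13² = 169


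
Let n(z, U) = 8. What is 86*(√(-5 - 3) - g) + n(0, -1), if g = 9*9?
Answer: -6958 + 172*I*√2 ≈ -6958.0 + 243.24*I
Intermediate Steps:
g = 81
86*(√(-5 - 3) - g) + n(0, -1) = 86*(√(-5 - 3) - 1*81) + 8 = 86*(√(-8) - 81) + 8 = 86*(2*I*√2 - 81) + 8 = 86*(-81 + 2*I*√2) + 8 = (-6966 + 172*I*√2) + 8 = -6958 + 172*I*√2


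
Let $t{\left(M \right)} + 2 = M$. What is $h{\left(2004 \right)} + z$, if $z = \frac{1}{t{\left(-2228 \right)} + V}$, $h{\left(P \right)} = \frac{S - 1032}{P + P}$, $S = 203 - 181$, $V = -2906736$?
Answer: $- \frac{734514917}{2914783932} \approx -0.252$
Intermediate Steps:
$t{\left(M \right)} = -2 + M$
$S = 22$
$h{\left(P \right)} = - \frac{505}{P}$ ($h{\left(P \right)} = \frac{22 - 1032}{P + P} = - \frac{1010}{2 P} = - 1010 \frac{1}{2 P} = - \frac{505}{P}$)
$z = - \frac{1}{2908966}$ ($z = \frac{1}{\left(-2 - 2228\right) - 2906736} = \frac{1}{-2230 - 2906736} = \frac{1}{-2908966} = - \frac{1}{2908966} \approx -3.4376 \cdot 10^{-7}$)
$h{\left(2004 \right)} + z = - \frac{505}{2004} - \frac{1}{2908966} = - \frac{734514917}{2914783932}$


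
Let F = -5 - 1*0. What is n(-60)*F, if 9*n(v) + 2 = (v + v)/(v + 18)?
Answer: -10/21 ≈ -0.47619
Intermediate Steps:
n(v) = -2/9 + 2*v/(9*(18 + v)) (n(v) = -2/9 + ((v + v)/(v + 18))/9 = -2/9 + ((2*v)/(18 + v))/9 = -2/9 + (2*v/(18 + v))/9 = -2/9 + 2*v/(9*(18 + v)))
F = -5 (F = -5 + 0 = -5)
n(-60)*F = -4/(18 - 60)*(-5) = -4/(-42)*(-5) = -4*(-1/42)*(-5) = (2/21)*(-5) = -10/21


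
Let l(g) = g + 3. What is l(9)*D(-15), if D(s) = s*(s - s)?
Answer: 0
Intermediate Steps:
l(g) = 3 + g
D(s) = 0 (D(s) = s*0 = 0)
l(9)*D(-15) = (3 + 9)*0 = 12*0 = 0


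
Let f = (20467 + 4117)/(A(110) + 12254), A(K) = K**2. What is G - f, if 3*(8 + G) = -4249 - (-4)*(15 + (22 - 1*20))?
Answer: -17080387/12177 ≈ -1402.7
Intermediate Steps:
G = -4205/3 (G = -8 + (-4249 - (-4)*(15 + (22 - 1*20)))/3 = -8 + (-4249 - (-4)*(15 + (22 - 20)))/3 = -8 + (-4249 - (-4)*(15 + 2))/3 = -8 + (-4249 - (-4)*17)/3 = -8 + (-4249 - 1*(-68))/3 = -8 + (-4249 + 68)/3 = -8 + (1/3)*(-4181) = -8 - 4181/3 = -4205/3 ≈ -1401.7)
f = 12292/12177 (f = (20467 + 4117)/(110**2 + 12254) = 24584/(12100 + 12254) = 24584/24354 = 24584*(1/24354) = 12292/12177 ≈ 1.0094)
G - f = -4205/3 - 1*12292/12177 = -4205/3 - 12292/12177 = -17080387/12177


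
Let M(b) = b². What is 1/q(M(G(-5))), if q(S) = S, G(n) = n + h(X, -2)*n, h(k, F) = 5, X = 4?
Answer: 1/900 ≈ 0.0011111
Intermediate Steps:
G(n) = 6*n (G(n) = n + 5*n = 6*n)
1/q(M(G(-5))) = 1/((6*(-5))²) = 1/((-30)²) = 1/900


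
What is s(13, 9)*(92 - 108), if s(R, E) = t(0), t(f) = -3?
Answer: 48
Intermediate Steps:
s(R, E) = -3
s(13, 9)*(92 - 108) = -3*(92 - 108) = -3*(-16) = 48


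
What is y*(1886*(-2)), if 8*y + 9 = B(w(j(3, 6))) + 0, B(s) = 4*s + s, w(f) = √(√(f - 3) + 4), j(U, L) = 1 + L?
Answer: 8487/2 - 4715*√6/2 ≈ -1531.2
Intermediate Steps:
w(f) = √(4 + √(-3 + f)) (w(f) = √(√(-3 + f) + 4) = √(4 + √(-3 + f)))
B(s) = 5*s
y = -9/8 + 5*√6/8 (y = -9/8 + (5*√(4 + √(-3 + (1 + 6))) + 0)/8 = -9/8 + (5*√(4 + √(-3 + 7)) + 0)/8 = -9/8 + (5*√(4 + √4) + 0)/8 = -9/8 + (5*√(4 + 2) + 0)/8 = -9/8 + (5*√6 + 0)/8 = -9/8 + (5*√6)/8 = -9/8 + 5*√6/8 ≈ 0.40593)
y*(1886*(-2)) = (-9/8 + 5*√6/8)*(1886*(-2)) = (-9/8 + 5*√6/8)*(-3772) = 8487/2 - 4715*√6/2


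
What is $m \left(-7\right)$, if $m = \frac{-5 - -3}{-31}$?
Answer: $- \frac{14}{31} \approx -0.45161$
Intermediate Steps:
$m = \frac{2}{31}$ ($m = \left(-5 + 3\right) \left(- \frac{1}{31}\right) = \left(-2\right) \left(- \frac{1}{31}\right) = \frac{2}{31} \approx 0.064516$)
$m \left(-7\right) = \frac{2}{31} \left(-7\right) = - \frac{14}{31}$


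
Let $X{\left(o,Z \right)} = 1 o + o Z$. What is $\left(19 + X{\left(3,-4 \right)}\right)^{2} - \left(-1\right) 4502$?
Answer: $4602$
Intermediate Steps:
$X{\left(o,Z \right)} = o + Z o$
$\left(19 + X{\left(3,-4 \right)}\right)^{2} - \left(-1\right) 4502 = \left(19 + 3 \left(1 - 4\right)\right)^{2} - \left(-1\right) 4502 = \left(19 + 3 \left(-3\right)\right)^{2} - -4502 = \left(19 - 9\right)^{2} + 4502 = 10^{2} + 4502 = 100 + 4502 = 4602$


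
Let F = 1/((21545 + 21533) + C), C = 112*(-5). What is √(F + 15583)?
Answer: 3*√3130071203490/42518 ≈ 124.83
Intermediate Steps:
C = -560
F = 1/42518 (F = 1/((21545 + 21533) - 560) = 1/(43078 - 560) = 1/42518 ≈ 2.3519e-5)
√(F + 15583) = √(1/42518 + 15583) = √(662557995/42518) = 3*√3130071203490/42518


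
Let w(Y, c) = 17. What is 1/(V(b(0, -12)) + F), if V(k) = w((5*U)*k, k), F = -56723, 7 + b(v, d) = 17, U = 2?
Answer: -1/56706 ≈ -1.7635e-5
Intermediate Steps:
b(v, d) = 10 (b(v, d) = -7 + 17 = 10)
V(k) = 17
1/(V(b(0, -12)) + F) = 1/(17 - 56723) = 1/(-56706) = -1/56706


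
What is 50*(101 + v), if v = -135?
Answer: -1700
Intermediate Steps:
50*(101 + v) = 50*(101 - 135) = 50*(-34) = -1700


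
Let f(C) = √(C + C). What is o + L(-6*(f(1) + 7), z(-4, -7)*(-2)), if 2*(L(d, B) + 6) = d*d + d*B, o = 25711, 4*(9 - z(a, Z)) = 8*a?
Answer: 27337 + 354*√2 ≈ 27838.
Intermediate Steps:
z(a, Z) = 9 - 2*a
f(C) = √2*√C (f(C) = √(2*C) = √2*√C)
L(d, B) = -6 + d²/2 + B*d/2 (L(d, B) = -6 + (d*d + d*B)/2 = -6 + (d² + B*d)/2 = -6 + (d²/2 + B*d/2) = -6 + d²/2 + B*d/2)
o + L(-6*(f(1) + 7), z(-4, -7)*(-2)) = 25711 + (-6 + (-6*(√2*√1 + 7))²/2 + ((9 - 2*(-4))*(-2))*(-6*(√2*√1 + 7))/2) = 25711 + (-6 + (-6*(√2*1 + 7))²/2 + ((9 + 8)*(-2))*(-6*(√2*1 + 7))/2) = 25711 + (-6 + (-6*(√2 + 7))²/2 + (17*(-2))*(-6*(√2 + 7))/2) = 25711 + (-6 + (-6*(7 + √2))²/2 + (½)*(-34)*(-6*(7 + √2))) = 25711 + (-6 + (-42 - 6*√2)²/2 + (½)*(-34)*(-42 - 6*√2)) = 25711 + (-6 + (-42 - 6*√2)²/2 + (714 + 102*√2)) = 25711 + (708 + (-42 - 6*√2)²/2 + 102*√2) = 26419 + (-42 - 6*√2)²/2 + 102*√2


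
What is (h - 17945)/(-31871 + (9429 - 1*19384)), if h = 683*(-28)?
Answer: 37069/41826 ≈ 0.88627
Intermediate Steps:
h = -19124
(h - 17945)/(-31871 + (9429 - 1*19384)) = (-19124 - 17945)/(-31871 + (9429 - 1*19384)) = -37069/(-31871 + (9429 - 19384)) = -37069/(-31871 - 9955) = -37069/(-41826) = -37069*(-1/41826) = 37069/41826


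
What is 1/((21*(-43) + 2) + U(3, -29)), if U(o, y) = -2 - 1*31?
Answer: -1/934 ≈ -0.0010707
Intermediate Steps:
U(o, y) = -33 (U(o, y) = -2 - 31 = -33)
1/((21*(-43) + 2) + U(3, -29)) = 1/((21*(-43) + 2) - 33) = 1/((-903 + 2) - 33) = 1/(-901 - 33) = 1/(-934) = -1/934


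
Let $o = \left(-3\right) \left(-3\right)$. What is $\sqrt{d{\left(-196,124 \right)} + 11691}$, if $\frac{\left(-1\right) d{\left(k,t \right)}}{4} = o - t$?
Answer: $\sqrt{12151} \approx 110.23$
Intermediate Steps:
$o = 9$
$d{\left(k,t \right)} = -36 + 4 t$ ($d{\left(k,t \right)} = - 4 \left(9 - t\right) = -36 + 4 t$)
$\sqrt{d{\left(-196,124 \right)} + 11691} = \sqrt{\left(-36 + 4 \cdot 124\right) + 11691} = \sqrt{\left(-36 + 496\right) + 11691} = \sqrt{460 + 11691} = \sqrt{12151}$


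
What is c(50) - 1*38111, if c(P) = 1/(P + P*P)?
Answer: -97183049/2550 ≈ -38111.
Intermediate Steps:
c(P) = 1/(P + P²)
c(50) - 1*38111 = 1/(50*(1 + 50)) - 1*38111 = (1/50)/51 - 38111 = (1/50)*(1/51) - 38111 = 1/2550 - 38111 = -97183049/2550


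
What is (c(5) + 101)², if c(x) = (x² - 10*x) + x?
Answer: 6561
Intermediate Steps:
c(x) = x² - 9*x
(c(5) + 101)² = (5*(-9 + 5) + 101)² = (5*(-4) + 101)² = (-20 + 101)² = 81² = 6561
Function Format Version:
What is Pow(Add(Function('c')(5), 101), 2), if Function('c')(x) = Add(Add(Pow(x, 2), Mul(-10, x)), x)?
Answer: 6561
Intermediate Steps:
Function('c')(x) = Add(Pow(x, 2), Mul(-9, x))
Pow(Add(Function('c')(5), 101), 2) = Pow(Add(Mul(5, Add(-9, 5)), 101), 2) = Pow(Add(Mul(5, -4), 101), 2) = Pow(Add(-20, 101), 2) = Pow(81, 2) = 6561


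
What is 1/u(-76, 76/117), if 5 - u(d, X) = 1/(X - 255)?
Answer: 29759/148912 ≈ 0.19984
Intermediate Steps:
u(d, X) = 5 - 1/(-255 + X) (u(d, X) = 5 - 1/(X - 255) = 5 - 1/(-255 + X))
1/u(-76, 76/117) = 1/((-1276 + 5*(76/117))/(-255 + 76/117)) = 1/((-1276 + 380/117)/(-29759/117)) = 1/(-117/29759*(-148912/117)) = 1/(148912/29759) = 29759/148912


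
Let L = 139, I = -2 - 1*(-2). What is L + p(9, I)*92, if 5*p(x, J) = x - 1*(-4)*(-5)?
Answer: -317/5 ≈ -63.400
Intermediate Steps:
I = 0 (I = -2 + 2 = 0)
p(x, J) = -4 + x/5 (p(x, J) = (x - 1*(-4)*(-5))/5 = (x + 4*(-5))/5 = (x - 20)/5 = (-20 + x)/5 = -4 + x/5)
L + p(9, I)*92 = 139 + (-4 + (⅕)*9)*92 = 139 + (-4 + 9/5)*92 = 139 - 11/5*92 = 139 - 1012/5 = -317/5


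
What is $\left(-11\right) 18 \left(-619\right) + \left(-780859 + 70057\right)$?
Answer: $-588240$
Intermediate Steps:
$\left(-11\right) 18 \left(-619\right) + \left(-780859 + 70057\right) = \left(-198\right) \left(-619\right) - 710802 = 122562 - 710802 = -588240$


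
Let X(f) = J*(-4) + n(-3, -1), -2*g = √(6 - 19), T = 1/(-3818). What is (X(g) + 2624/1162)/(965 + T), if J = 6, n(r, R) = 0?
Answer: -581072/25790583 ≈ -0.022530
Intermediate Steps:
T = -1/3818 ≈ -0.00026192
g = -I*√13/2 (g = -√(6 - 19)/2 = -I*√13/2 ≈ -1.8028*I)
X(f) = -24 (X(f) = 6*(-4) + 0 = -24 + 0 = -24)
(X(g) + 2624/1162)/(965 + T) = (-24 + 2624/1162)/(965 - 1/3818) = (-24 + 2624*(1/1162))/(3684369/3818) = (-24 + 1312/581)*(3818/3684369) = -12632/581*3818/3684369 = -581072/25790583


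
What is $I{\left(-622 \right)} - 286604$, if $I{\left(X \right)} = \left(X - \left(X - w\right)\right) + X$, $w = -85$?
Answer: $-287311$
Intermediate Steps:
$I{\left(X \right)} = -85 + X$ ($I{\left(X \right)} = \left(X - \left(85 + X\right)\right) + X = -85 + X$)
$I{\left(-622 \right)} - 286604 = \left(-85 - 622\right) - 286604 = -707 - 286604 = -287311$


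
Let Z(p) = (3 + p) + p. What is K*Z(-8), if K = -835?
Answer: 10855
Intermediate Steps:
Z(p) = 3 + 2*p
K*Z(-8) = -835*(3 + 2*(-8)) = -835*(3 - 16) = -835*(-13) = 10855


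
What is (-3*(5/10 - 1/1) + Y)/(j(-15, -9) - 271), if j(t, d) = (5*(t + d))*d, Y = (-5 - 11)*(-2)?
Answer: 67/1618 ≈ 0.041409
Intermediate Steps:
Y = 32 (Y = -16*(-2) = 32)
j(t, d) = d*(5*d + 5*t) (j(t, d) = (5*(d + t))*d = (5*d + 5*t)*d = d*(5*d + 5*t))
(-3*(5/10 - 1/1) + Y)/(j(-15, -9) - 271) = (-3*(5/10 - 1/1) + 32)/(5*(-9)*(-9 - 15) - 271) = (-3*(5*(1/10) - 1*1) + 32)/(5*(-9)*(-24) - 271) = (-3*(1/2 - 1) + 32)/(1080 - 271) = (-3*(-1/2) + 32)/809 = (3/2 + 32)*(1/809) = (67/2)*(1/809) = 67/1618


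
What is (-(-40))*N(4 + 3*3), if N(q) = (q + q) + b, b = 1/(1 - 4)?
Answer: 3080/3 ≈ 1026.7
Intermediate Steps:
b = -⅓ (b = 1/(-3) = -⅓ ≈ -0.33333)
N(q) = -⅓ + 2*q (N(q) = (q + q) - ⅓ = 2*q - ⅓ = -⅓ + 2*q)
(-(-40))*N(4 + 3*3) = (-(-40))*(-⅓ + 2*(4 + 3*3)) = (-20*(-2))*(-⅓ + 2*(4 + 9)) = 40*(-⅓ + 2*13) = 40*(-⅓ + 26) = 40*(77/3) = 3080/3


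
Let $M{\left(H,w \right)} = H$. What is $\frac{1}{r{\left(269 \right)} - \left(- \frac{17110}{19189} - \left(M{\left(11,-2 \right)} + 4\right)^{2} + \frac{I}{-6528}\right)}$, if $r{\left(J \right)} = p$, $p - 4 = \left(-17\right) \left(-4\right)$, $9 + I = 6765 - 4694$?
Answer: $\frac{62632896}{18677601011} \approx 0.0033534$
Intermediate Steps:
$I = 2062$ ($I = -9 + \left(6765 - 4694\right) = -9 + 2071 = 2062$)
$p = 72$ ($p = 4 - -68 = 4 + 68 = 72$)
$r{\left(J \right)} = 72$
$\frac{1}{r{\left(269 \right)} - \left(- \frac{17110}{19189} - \left(M{\left(11,-2 \right)} + 4\right)^{2} + \frac{I}{-6528}\right)} = \frac{1}{72 - \left(- \frac{17110}{19189} - \frac{1031}{3264} - \left(11 + 4\right)^{2}\right)} = \frac{1}{72 - \left(-225 - \frac{17110}{19189} - \frac{1031}{3264}\right)} = \frac{1}{72 + \left(225 - \left(- \frac{1031}{3264} - \frac{17110}{19189}\right)\right)} = \frac{1}{72 + \left(225 - - \frac{75630899}{62632896}\right)} = \frac{1}{72 + \left(225 + \frac{75630899}{62632896}\right)} = \frac{1}{72 + \frac{14168032499}{62632896}} = \frac{1}{\frac{18677601011}{62632896}} = \frac{62632896}{18677601011}$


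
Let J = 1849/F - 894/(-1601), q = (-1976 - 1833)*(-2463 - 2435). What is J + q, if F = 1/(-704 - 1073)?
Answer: 24608666103/1601 ≈ 1.5371e+7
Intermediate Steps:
F = -1/1777 (F = 1/(-1777) = -1/1777 ≈ -0.00056275)
q = 18656482 (q = -3809*(-4898) = 18656482)
J = -5260361579/1601 (J = 1849/(-1/1777) - 894/(-1601) = 1849*(-1777) - 894*(-1/1601) = -3285673 + 894/1601 = -5260361579/1601 ≈ -3.2857e+6)
J + q = -5260361579/1601 + 18656482 = 24608666103/1601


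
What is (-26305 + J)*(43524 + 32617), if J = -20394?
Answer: -3555708559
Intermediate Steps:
(-26305 + J)*(43524 + 32617) = (-26305 - 20394)*(43524 + 32617) = -46699*76141 = -3555708559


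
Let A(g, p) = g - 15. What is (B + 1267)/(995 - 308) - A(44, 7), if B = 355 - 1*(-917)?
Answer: -17384/687 ≈ -25.304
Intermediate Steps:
A(g, p) = -15 + g
B = 1272 (B = 355 + 917 = 1272)
(B + 1267)/(995 - 308) - A(44, 7) = (1272 + 1267)/(995 - 308) - (-15 + 44) = 2539/687 - 1*29 = 2539*(1/687) - 29 = 2539/687 - 29 = -17384/687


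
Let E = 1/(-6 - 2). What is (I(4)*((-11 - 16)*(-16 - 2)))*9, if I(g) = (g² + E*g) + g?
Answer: 85293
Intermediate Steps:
E = -⅛ (E = 1/(-8) = -⅛ ≈ -0.12500)
I(g) = g² + 7*g/8 (I(g) = (g² - g/8) + g = g² + 7*g/8)
(I(4)*((-11 - 16)*(-16 - 2)))*9 = (((⅛)*4*(7 + 8*4))*((-11 - 16)*(-16 - 2)))*9 = (((⅛)*4*(7 + 32))*(-27*(-18)))*9 = (((⅛)*4*39)*486)*9 = ((39/2)*486)*9 = 9477*9 = 85293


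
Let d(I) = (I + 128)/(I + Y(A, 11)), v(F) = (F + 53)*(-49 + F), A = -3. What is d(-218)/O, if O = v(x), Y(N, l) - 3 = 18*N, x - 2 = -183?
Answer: 9/791936 ≈ 1.1365e-5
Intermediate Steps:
x = -181 (x = 2 - 183 = -181)
Y(N, l) = 3 + 18*N
v(F) = (-49 + F)*(53 + F) (v(F) = (53 + F)*(-49 + F) = (-49 + F)*(53 + F))
O = 29440 (O = -2597 + (-181)² + 4*(-181) = -2597 + 32761 - 724 = 29440)
d(I) = (128 + I)/(-51 + I) (d(I) = (I + 128)/(I + (3 + 18*(-3))) = (128 + I)/(I + (3 - 54)) = (128 + I)/(I - 51) = (128 + I)/(-51 + I))
d(-218)/O = ((128 - 218)/(-51 - 218))/29440 = (-90/(-269))*(1/29440) = -1/269*(-90)*(1/29440) = (90/269)*(1/29440) = 9/791936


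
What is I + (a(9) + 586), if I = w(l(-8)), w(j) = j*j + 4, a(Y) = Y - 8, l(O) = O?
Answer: 655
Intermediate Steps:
a(Y) = -8 + Y
w(j) = 4 + j**2 (w(j) = j**2 + 4 = 4 + j**2)
I = 68 (I = 4 + (-8)**2 = 4 + 64 = 68)
I + (a(9) + 586) = 68 + ((-8 + 9) + 586) = 68 + (1 + 586) = 68 + 587 = 655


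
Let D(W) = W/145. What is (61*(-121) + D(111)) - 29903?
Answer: -5406069/145 ≈ -37283.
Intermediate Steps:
D(W) = W/145 (D(W) = W*(1/145) = W/145)
(61*(-121) + D(111)) - 29903 = (61*(-121) + (1/145)*111) - 29903 = (-7381 + 111/145) - 29903 = -1070134/145 - 29903 = -5406069/145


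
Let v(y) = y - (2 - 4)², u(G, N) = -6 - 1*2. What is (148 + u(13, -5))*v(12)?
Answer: 1120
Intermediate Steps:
u(G, N) = -8 (u(G, N) = -6 - 2 = -8)
v(y) = -4 + y (v(y) = y - 1*(-2)² = y - 1*4 = y - 4 = -4 + y)
(148 + u(13, -5))*v(12) = (148 - 8)*(-4 + 12) = 140*8 = 1120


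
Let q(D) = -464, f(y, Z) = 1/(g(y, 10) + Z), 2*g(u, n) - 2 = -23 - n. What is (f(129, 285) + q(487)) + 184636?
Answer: 99268710/539 ≈ 1.8417e+5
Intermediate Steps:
g(u, n) = -21/2 - n/2 (g(u, n) = 1 + (-23 - n)/2 = 1 + (-23/2 - n/2) = -21/2 - n/2)
f(y, Z) = 1/(-31/2 + Z) (f(y, Z) = 1/((-21/2 - 1/2*10) + Z) = 1/((-21/2 - 5) + Z) = 1/(-31/2 + Z))
(f(129, 285) + q(487)) + 184636 = (2/(-31 + 2*285) - 464) + 184636 = (2/(-31 + 570) - 464) + 184636 = (2/539 - 464) + 184636 = -250094/539 + 184636 = 99268710/539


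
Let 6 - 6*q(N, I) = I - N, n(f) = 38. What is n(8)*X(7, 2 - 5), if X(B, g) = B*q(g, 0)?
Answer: 133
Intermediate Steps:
q(N, I) = 1 - I/6 + N/6 (q(N, I) = 1 - (I - N)/6 = 1 + (-I/6 + N/6) = 1 - I/6 + N/6)
X(B, g) = B*(1 + g/6) (X(B, g) = B*(1 - ⅙*0 + g/6) = B*(1 + 0 + g/6) = B*(1 + g/6))
n(8)*X(7, 2 - 5) = 38*((⅙)*7*(6 + (2 - 5))) = 38*((⅙)*7*(6 - 3)) = 38*((⅙)*7*3) = 38*(7/2) = 133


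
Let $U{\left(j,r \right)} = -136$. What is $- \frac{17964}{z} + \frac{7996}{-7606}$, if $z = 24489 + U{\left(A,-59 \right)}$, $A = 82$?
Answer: $- \frac{165680386}{92614459} \approx -1.7889$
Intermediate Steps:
$z = 24353$ ($z = 24489 - 136 = 24353$)
$- \frac{17964}{z} + \frac{7996}{-7606} = - \frac{17964}{24353} + \frac{7996}{-7606} = \left(-17964\right) \frac{1}{24353} + 7996 \left(- \frac{1}{7606}\right) = - \frac{17964}{24353} - \frac{3998}{3803} = - \frac{165680386}{92614459}$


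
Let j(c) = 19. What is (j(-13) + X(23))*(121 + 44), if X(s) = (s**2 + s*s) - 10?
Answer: 176055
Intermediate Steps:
X(s) = -10 + 2*s**2 (X(s) = (s**2 + s**2) - 10 = 2*s**2 - 10 = -10 + 2*s**2)
(j(-13) + X(23))*(121 + 44) = (19 + (-10 + 2*23**2))*(121 + 44) = (19 + (-10 + 2*529))*165 = (19 + (-10 + 1058))*165 = (19 + 1048)*165 = 1067*165 = 176055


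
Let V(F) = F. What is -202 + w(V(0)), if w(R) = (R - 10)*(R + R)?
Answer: -202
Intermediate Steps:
w(R) = 2*R*(-10 + R) (w(R) = (-10 + R)*(2*R) = 2*R*(-10 + R))
-202 + w(V(0)) = -202 + 2*0*(-10 + 0) = -202 + 2*0*(-10) = -202 + 0 = -202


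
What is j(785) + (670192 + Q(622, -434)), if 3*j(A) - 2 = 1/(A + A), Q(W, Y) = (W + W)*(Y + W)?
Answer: 1419381527/1570 ≈ 9.0407e+5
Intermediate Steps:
Q(W, Y) = 2*W*(W + Y) (Q(W, Y) = (2*W)*(W + Y) = 2*W*(W + Y))
j(A) = ⅔ + 1/(6*A) (j(A) = ⅔ + 1/(3*(A + A)) = ⅔ + 1/(3*((2*A))) = ⅔ + (1/(2*A))/3 = ⅔ + 1/(6*A))
j(785) + (670192 + Q(622, -434)) = (⅙)*(1 + 4*785)/785 + (670192 + 2*622*(622 - 434)) = (⅙)*(1/785)*(1 + 3140) + (670192 + 2*622*188) = (⅙)*(1/785)*3141 + (670192 + 233872) = 1047/1570 + 904064 = 1419381527/1570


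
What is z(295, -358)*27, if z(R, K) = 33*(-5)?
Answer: -4455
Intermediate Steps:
z(R, K) = -165
z(295, -358)*27 = -165*27 = -4455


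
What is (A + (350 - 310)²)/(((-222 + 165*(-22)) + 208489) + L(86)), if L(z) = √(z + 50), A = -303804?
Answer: -61842119948/41876301633 + 604408*√34/41876301633 ≈ -1.4767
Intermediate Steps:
L(z) = √(50 + z)
(A + (350 - 310)²)/(((-222 + 165*(-22)) + 208489) + L(86)) = (-303804 + (350 - 310)²)/(((-222 + 165*(-22)) + 208489) + √(50 + 86)) = (-303804 + 40²)/(((-222 - 3630) + 208489) + √136) = (-303804 + 1600)/((-3852 + 208489) + 2*√34) = -302204/(204637 + 2*√34)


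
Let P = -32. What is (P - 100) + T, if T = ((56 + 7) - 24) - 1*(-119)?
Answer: 26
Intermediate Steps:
T = 158 (T = (63 - 24) + 119 = 39 + 119 = 158)
(P - 100) + T = (-32 - 100) + 158 = -132 + 158 = 26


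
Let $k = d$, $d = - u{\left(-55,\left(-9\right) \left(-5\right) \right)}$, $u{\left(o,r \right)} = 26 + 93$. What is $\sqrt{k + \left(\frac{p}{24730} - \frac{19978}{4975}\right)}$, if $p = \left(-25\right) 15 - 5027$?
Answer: $\frac{i \sqrt{746148643394078}}{2460635} \approx 11.101 i$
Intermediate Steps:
$u{\left(o,r \right)} = 119$
$p = -5402$ ($p = -375 - 5027 = -5402$)
$d = -119$ ($d = \left(-1\right) 119 = -119$)
$k = -119$
$\sqrt{k + \left(\frac{p}{24730} - \frac{19978}{4975}\right)} = \sqrt{-119 - \left(\frac{2701}{12365} + \frac{19978}{4975}\right)} = \sqrt{-119 - \frac{52093089}{12303175}} = \sqrt{- \frac{1516170914}{12303175}} = \frac{i \sqrt{746148643394078}}{2460635}$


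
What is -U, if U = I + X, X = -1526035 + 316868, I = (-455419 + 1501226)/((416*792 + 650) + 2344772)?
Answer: 3234392507491/2674894 ≈ 1.2092e+6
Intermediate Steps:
I = 1045807/2674894 (I = 1045807/((329472 + 650) + 2344772) = 1045807/(330122 + 2344772) = 1045807/2674894 ≈ 0.39097)
X = -1209167
U = -3234392507491/2674894 (U = 1045807/2674894 - 1209167 = -3234392507491/2674894 ≈ -1.2092e+6)
-U = -1*(-3234392507491/2674894) = 3234392507491/2674894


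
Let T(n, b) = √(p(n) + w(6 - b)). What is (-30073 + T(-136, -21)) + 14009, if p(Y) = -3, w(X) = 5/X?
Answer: -16064 + 2*I*√57/9 ≈ -16064.0 + 1.6777*I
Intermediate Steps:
T(n, b) = √(-3 + 5/(6 - b))
(-30073 + T(-136, -21)) + 14009 = (-30073 + √((-13 + 3*(-21))/(6 - 1*(-21)))) + 14009 = (-30073 + √((-13 - 63)/(6 + 21))) + 14009 = (-30073 + √(-76/27)) + 14009 = (-30073 + 2*I*√57/9) + 14009 = -16064 + 2*I*√57/9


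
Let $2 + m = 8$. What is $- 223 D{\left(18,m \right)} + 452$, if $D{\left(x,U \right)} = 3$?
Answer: $-217$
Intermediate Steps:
$m = 6$ ($m = -2 + 8 = 6$)
$- 223 D{\left(18,m \right)} + 452 = \left(-223\right) 3 + 452 = -669 + 452 = -217$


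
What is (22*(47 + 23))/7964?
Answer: 35/181 ≈ 0.19337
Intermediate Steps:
(22*(47 + 23))/7964 = (22*70)*(1/7964) = 1540*(1/7964) = 35/181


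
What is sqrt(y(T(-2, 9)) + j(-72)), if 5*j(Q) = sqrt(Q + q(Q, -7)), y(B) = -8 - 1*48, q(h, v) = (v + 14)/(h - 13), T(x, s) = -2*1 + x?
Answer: sqrt(-404600 + 17*I*sqrt(520795))/85 ≈ 0.11344 + 7.4842*I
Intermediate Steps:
T(x, s) = -2 + x
q(h, v) = (14 + v)/(-13 + h)
y(B) = -56 (y(B) = -8 - 48 = -56)
j(Q) = sqrt(Q + 7/(-13 + Q))/5 (j(Q) = sqrt(Q + (14 - 7)/(-13 + Q))/5 = sqrt(Q + 7/(-13 + Q))/5)
sqrt(y(T(-2, 9)) + j(-72)) = sqrt(-56 + sqrt((7 - 72*(-13 - 72))/(-13 - 72))/5) = sqrt(-56 + sqrt((7 - 72*(-85))/(-85))/5) = sqrt(-56 + sqrt(-(7 + 6120)/85)/5) = sqrt(-56 + sqrt(-1/85*6127)/5) = sqrt(-56 + sqrt(-6127/85)/5) = sqrt(-56 + (I*sqrt(520795)/85)/5) = sqrt(-56 + I*sqrt(520795)/425)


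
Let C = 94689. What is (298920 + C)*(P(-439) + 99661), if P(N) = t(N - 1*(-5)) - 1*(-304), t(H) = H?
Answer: 39176297379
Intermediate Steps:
P(N) = 309 + N (P(N) = (N - 1*(-5)) - 1*(-304) = (N + 5) + 304 = (5 + N) + 304 = 309 + N)
(298920 + C)*(P(-439) + 99661) = (298920 + 94689)*((309 - 439) + 99661) = 393609*(-130 + 99661) = 393609*99531 = 39176297379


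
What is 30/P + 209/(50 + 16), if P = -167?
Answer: 2993/1002 ≈ 2.9870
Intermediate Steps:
30/P + 209/(50 + 16) = 30/(-167) + 209/(50 + 16) = 30*(-1/167) + 209/66 = -30/167 + 209*(1/66) = -30/167 + 19/6 = 2993/1002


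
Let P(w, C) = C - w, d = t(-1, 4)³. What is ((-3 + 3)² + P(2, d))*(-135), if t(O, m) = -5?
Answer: 17145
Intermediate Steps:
d = -125 (d = (-5)³ = -125)
((-3 + 3)² + P(2, d))*(-135) = ((-3 + 3)² + (-125 - 1*2))*(-135) = (0² + (-125 - 2))*(-135) = (0 - 127)*(-135) = -127*(-135) = 17145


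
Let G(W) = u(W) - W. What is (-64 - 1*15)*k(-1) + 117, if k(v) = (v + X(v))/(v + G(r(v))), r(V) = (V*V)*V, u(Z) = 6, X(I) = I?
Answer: 430/3 ≈ 143.33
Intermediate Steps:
r(V) = V³ (r(V) = V²*V = V³)
G(W) = 6 - W
k(v) = 2*v/(6 + v - v³) (k(v) = (v + v)/(v + (6 - v³)) = (2*v)/(6 + v - v³) = 2*v/(6 + v - v³))
(-64 - 1*15)*k(-1) + 117 = (-64 - 1*15)*(2*(-1)/(6 - 1 - 1*(-1)³)) + 117 = (-64 - 15)*(2*(-1)/(6 - 1 - 1*(-1))) + 117 = -158*(-1)/(6 - 1 + 1) + 117 = -158*(-1)/6 + 117 = -79*(-⅓) + 117 = 79/3 + 117 = 430/3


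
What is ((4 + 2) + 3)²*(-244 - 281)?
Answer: -42525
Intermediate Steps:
((4 + 2) + 3)²*(-244 - 281) = (6 + 3)²*(-525) = 9²*(-525) = 81*(-525) = -42525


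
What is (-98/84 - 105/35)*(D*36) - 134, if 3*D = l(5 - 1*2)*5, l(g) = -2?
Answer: 366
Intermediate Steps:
D = -10/3 (D = (-2*5)/3 = (⅓)*(-10) = -10/3 ≈ -3.3333)
(-98/84 - 105/35)*(D*36) - 134 = (-98/84 - 105/35)*(-10/3*36) - 134 = (-98*1/84 - 105*1/35)*(-120) - 134 = (-7/6 - 3)*(-120) - 134 = -25/6*(-120) - 134 = 500 - 134 = 366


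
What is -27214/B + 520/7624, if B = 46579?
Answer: -22907307/44389787 ≈ -0.51605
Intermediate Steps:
-27214/B + 520/7624 = -27214/46579 + 520/7624 = -27214*1/46579 + 520*(1/7624) = -27214/46579 + 65/953 = -22907307/44389787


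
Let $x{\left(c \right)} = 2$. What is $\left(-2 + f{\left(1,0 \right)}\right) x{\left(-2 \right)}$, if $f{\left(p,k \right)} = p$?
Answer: $-2$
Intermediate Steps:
$\left(-2 + f{\left(1,0 \right)}\right) x{\left(-2 \right)} = \left(-2 + 1\right) 2 = \left(-1\right) 2 = -2$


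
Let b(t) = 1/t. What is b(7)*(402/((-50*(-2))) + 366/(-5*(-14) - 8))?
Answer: 15381/10850 ≈ 1.4176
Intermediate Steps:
b(7)*(402/((-50*(-2))) + 366/(-5*(-14) - 8)) = (402/((-50*(-2))) + 366/(-5*(-14) - 8))/7 = (402/100 + 366/(70 - 8))/7 = (402*(1/100) + 366/62)/7 = (201/50 + 366*(1/62))/7 = (201/50 + 183/31)/7 = (⅐)*(15381/1550) = 15381/10850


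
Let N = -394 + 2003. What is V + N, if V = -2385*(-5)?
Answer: 13534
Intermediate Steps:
V = 11925 (V = -45*(-265) = 11925)
N = 1609
V + N = 11925 + 1609 = 13534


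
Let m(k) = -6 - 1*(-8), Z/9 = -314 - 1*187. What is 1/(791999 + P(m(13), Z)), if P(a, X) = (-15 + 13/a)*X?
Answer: 2/1660651 ≈ 1.2043e-6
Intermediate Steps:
Z = -4509 (Z = 9*(-314 - 1*187) = 9*(-314 - 187) = 9*(-501) = -4509)
m(k) = 2 (m(k) = -6 + 8 = 2)
P(a, X) = X*(-15 + 13/a)
1/(791999 + P(m(13), Z)) = 1/(791999 - 4509*(13 - 15*2)/2) = 1/(791999 - 4509*1/2*(13 - 30)) = 1/(791999 - 4509*1/2*(-17)) = 1/(791999 + 76653/2) = 1/(1660651/2) = 2/1660651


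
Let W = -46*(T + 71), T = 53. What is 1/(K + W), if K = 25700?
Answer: 1/19996 ≈ 5.0010e-5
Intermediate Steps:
W = -5704 (W = -46*(53 + 71) = -46*124 = -5704)
1/(K + W) = 1/(25700 - 5704) = 1/19996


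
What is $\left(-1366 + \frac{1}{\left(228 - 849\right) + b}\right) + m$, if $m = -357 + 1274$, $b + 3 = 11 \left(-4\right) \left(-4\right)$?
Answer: $- \frac{201153}{448} \approx -449.0$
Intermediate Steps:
$b = 173$ ($b = -3 + 11 \left(-4\right) \left(-4\right) = -3 - -176 = -3 + 176 = 173$)
$m = 917$
$\left(-1366 + \frac{1}{\left(228 - 849\right) + b}\right) + m = \left(-1366 + \frac{1}{\left(228 - 849\right) + 173}\right) + 917 = \left(-1366 + \frac{1}{-621 + 173}\right) + 917 = \left(-1366 + \frac{1}{-448}\right) + 917 = \left(-1366 - \frac{1}{448}\right) + 917 = - \frac{611969}{448} + 917 = - \frac{201153}{448}$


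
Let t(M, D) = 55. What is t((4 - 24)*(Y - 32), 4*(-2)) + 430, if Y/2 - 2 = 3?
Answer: 485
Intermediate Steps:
Y = 10 (Y = 4 + 2*3 = 4 + 6 = 10)
t((4 - 24)*(Y - 32), 4*(-2)) + 430 = 55 + 430 = 485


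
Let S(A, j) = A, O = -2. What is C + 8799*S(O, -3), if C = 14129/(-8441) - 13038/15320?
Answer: -1138015794899/64658060 ≈ -17601.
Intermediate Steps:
C = -163255019/64658060 (C = 14129*(-1/8441) - 13038*1/15320 = -14129/8441 - 6519/7660 = -163255019/64658060 ≈ -2.5249)
C + 8799*S(O, -3) = -163255019/64658060 + 8799*(-2) = -163255019/64658060 - 17598 = -1138015794899/64658060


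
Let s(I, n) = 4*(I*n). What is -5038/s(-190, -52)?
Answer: -2519/19760 ≈ -0.12748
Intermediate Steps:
s(I, n) = 4*I*n
-5038/s(-190, -52) = -5038/(4*(-190)*(-52)) = -5038/39520 = -5038*1/39520 = -2519/19760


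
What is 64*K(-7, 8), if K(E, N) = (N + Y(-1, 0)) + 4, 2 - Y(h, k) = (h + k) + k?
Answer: 960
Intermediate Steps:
Y(h, k) = 2 - h - 2*k (Y(h, k) = 2 - ((h + k) + k) = 2 - (h + 2*k) = 2 + (-h - 2*k) = 2 - h - 2*k)
K(E, N) = 7 + N (K(E, N) = (N + (2 - 1*(-1) - 2*0)) + 4 = (N + (2 + 1 + 0)) + 4 = (N + 3) + 4 = (3 + N) + 4 = 7 + N)
64*K(-7, 8) = 64*(7 + 8) = 64*15 = 960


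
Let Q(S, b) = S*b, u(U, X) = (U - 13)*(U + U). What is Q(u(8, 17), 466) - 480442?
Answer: -517722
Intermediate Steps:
u(U, X) = 2*U*(-13 + U) (u(U, X) = (-13 + U)*(2*U) = 2*U*(-13 + U))
Q(u(8, 17), 466) - 480442 = (2*8*(-13 + 8))*466 - 480442 = (2*8*(-5))*466 - 480442 = -80*466 - 480442 = -37280 - 480442 = -517722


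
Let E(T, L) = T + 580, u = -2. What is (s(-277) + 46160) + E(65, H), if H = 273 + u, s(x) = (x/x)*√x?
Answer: 46805 + I*√277 ≈ 46805.0 + 16.643*I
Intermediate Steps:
s(x) = √x (s(x) = 1*√x = √x)
H = 271 (H = 273 - 2 = 271)
E(T, L) = 580 + T
(s(-277) + 46160) + E(65, H) = (√(-277) + 46160) + (580 + 65) = (I*√277 + 46160) + 645 = (46160 + I*√277) + 645 = 46805 + I*√277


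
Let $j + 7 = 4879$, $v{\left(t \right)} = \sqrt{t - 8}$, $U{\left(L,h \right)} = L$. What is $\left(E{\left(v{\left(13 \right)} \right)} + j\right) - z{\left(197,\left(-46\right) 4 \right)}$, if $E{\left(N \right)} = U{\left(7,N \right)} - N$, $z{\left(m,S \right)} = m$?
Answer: $4682 - \sqrt{5} \approx 4679.8$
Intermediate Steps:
$v{\left(t \right)} = \sqrt{-8 + t}$
$E{\left(N \right)} = 7 - N$
$j = 4872$ ($j = -7 + 4879 = 4872$)
$\left(E{\left(v{\left(13 \right)} \right)} + j\right) - z{\left(197,\left(-46\right) 4 \right)} = \left(\left(7 - \sqrt{-8 + 13}\right) + 4872\right) - 197 = \left(\left(7 - \sqrt{5}\right) + 4872\right) - 197 = \left(4879 - \sqrt{5}\right) - 197 = 4682 - \sqrt{5}$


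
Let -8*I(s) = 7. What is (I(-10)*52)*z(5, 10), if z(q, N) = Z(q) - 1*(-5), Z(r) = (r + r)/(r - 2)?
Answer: -2275/6 ≈ -379.17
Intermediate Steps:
Z(r) = 2*r/(-2 + r) (Z(r) = (2*r)/(-2 + r) = 2*r/(-2 + r))
I(s) = -7/8 (I(s) = -⅛*7 = -7/8)
z(q, N) = 5 + 2*q/(-2 + q) (z(q, N) = 2*q/(-2 + q) - 1*(-5) = 2*q/(-2 + q) + 5 = 5 + 2*q/(-2 + q))
(I(-10)*52)*z(5, 10) = (-7/8*52)*((-10 + 7*5)/(-2 + 5)) = -91*(-10 + 35)/(2*3) = -91*25/6 = -91/2*25/3 = -2275/6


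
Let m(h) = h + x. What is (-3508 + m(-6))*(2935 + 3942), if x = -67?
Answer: -24626537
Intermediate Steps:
m(h) = -67 + h (m(h) = h - 67 = -67 + h)
(-3508 + m(-6))*(2935 + 3942) = (-3508 + (-67 - 6))*(2935 + 3942) = (-3508 - 73)*6877 = -3581*6877 = -24626537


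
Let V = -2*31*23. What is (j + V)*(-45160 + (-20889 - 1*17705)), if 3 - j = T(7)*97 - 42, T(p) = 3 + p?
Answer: 196905654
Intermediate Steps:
V = -1426 (V = -62*23 = -1426)
j = -925 (j = 3 - ((3 + 7)*97 - 42) = 3 - (10*97 - 42) = 3 - (970 - 42) = 3 - 1*928 = 3 - 928 = -925)
(j + V)*(-45160 + (-20889 - 1*17705)) = (-925 - 1426)*(-45160 + (-20889 - 1*17705)) = -2351*(-45160 + (-20889 - 17705)) = -2351*(-45160 - 38594) = -2351*(-83754) = 196905654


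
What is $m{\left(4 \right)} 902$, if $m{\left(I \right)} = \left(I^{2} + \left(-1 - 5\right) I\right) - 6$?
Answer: $-12628$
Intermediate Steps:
$m{\left(I \right)} = -6 + I^{2} - 6 I$ ($m{\left(I \right)} = \left(I^{2} - 6 I\right) - 6 = -6 + I^{2} - 6 I$)
$m{\left(4 \right)} 902 = \left(-6 + 4^{2} - 24\right) 902 = \left(-6 + 16 - 24\right) 902 = \left(-14\right) 902 = -12628$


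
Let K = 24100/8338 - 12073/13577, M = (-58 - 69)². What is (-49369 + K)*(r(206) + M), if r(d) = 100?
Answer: -45348632928920536/56602513 ≈ -8.0118e+8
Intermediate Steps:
M = 16129 (M = (-127)² = 16129)
K = 113270513/56602513 (K = 24100*(1/8338) - 12073*1/13577 = 12050/4169 - 12073/13577 = 113270513/56602513 ≈ 2.0012)
(-49369 + K)*(r(206) + M) = (-49369 + 113270513/56602513)*(100 + 16129) = -2794296193784/56602513*16229 = -45348632928920536/56602513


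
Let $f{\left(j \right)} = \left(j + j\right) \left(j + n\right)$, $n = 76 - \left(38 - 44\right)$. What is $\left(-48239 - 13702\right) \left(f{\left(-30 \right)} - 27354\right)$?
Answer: $1887590034$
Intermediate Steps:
$n = 82$ ($n = 76 - \left(38 - 44\right) = 76 - -6 = 76 + 6 = 82$)
$f{\left(j \right)} = 2 j \left(82 + j\right)$ ($f{\left(j \right)} = \left(j + j\right) \left(j + 82\right) = 2 j \left(82 + j\right)$)
$\left(-48239 - 13702\right) \left(f{\left(-30 \right)} - 27354\right) = \left(-48239 - 13702\right) \left(2 \left(-30\right) \left(82 - 30\right) - 27354\right) = - 61941 \left(2 \left(-30\right) 52 - 27354\right) = - 61941 \left(-3120 - 27354\right) = \left(-61941\right) \left(-30474\right) = 1887590034$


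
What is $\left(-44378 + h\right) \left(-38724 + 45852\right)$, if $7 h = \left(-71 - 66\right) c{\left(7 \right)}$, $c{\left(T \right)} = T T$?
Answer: $-323162136$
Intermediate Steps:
$c{\left(T \right)} = T^{2}$
$h = -959$ ($h = \frac{\left(-71 - 66\right) 7^{2}}{7} = \frac{\left(-137\right) 49}{7} = \frac{1}{7} \left(-6713\right) = -959$)
$\left(-44378 + h\right) \left(-38724 + 45852\right) = \left(-44378 - 959\right) \left(-38724 + 45852\right) = \left(-45337\right) 7128 = -323162136$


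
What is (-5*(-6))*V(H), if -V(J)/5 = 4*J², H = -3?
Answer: -5400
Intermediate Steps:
V(J) = -20*J²
(-5*(-6))*V(H) = (-5*(-6))*(-20*(-3)²) = 30*(-20*9) = 30*(-180) = -5400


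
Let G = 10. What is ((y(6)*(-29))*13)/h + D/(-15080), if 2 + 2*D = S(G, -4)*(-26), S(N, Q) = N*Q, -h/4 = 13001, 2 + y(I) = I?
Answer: -1062359/196055080 ≈ -0.0054187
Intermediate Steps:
y(I) = -2 + I
h = -52004 (h = -4*13001 = -52004)
D = 519 (D = -1 + ((10*(-4))*(-26))/2 = -1 + (-40*(-26))/2 = -1 + (½)*1040 = -1 + 520 = 519)
((y(6)*(-29))*13)/h + D/(-15080) = (((-2 + 6)*(-29))*13)/(-52004) + 519/(-15080) = ((4*(-29))*13)*(-1/52004) + 519*(-1/15080) = -116*13*(-1/52004) - 519/15080 = -1508*(-1/52004) - 519/15080 = 377/13001 - 519/15080 = -1062359/196055080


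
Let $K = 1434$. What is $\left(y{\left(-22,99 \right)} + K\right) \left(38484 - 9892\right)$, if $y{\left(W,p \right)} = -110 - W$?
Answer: $38484832$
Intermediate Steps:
$\left(y{\left(-22,99 \right)} + K\right) \left(38484 - 9892\right) = \left(\left(-110 - -22\right) + 1434\right) \left(38484 - 9892\right) = \left(\left(-110 + 22\right) + 1434\right) 28592 = \left(-88 + 1434\right) 28592 = 1346 \cdot 28592 = 38484832$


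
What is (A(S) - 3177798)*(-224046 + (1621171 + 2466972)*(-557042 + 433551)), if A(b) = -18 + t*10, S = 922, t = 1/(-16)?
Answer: 12834542682551939047/8 ≈ 1.6043e+18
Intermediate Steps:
t = -1/16 ≈ -0.062500
A(b) = -149/8 (A(b) = -18 - 1/16*10 = -18 - 5/8 = -149/8)
(A(S) - 3177798)*(-224046 + (1621171 + 2466972)*(-557042 + 433551)) = (-149/8 - 3177798)*(-224046 + (1621171 + 2466972)*(-557042 + 433551)) = -25422533*(-224046 + 4088143*(-123491))/8 = -25422533*(-224046 - 504848867213)/8 = -25422533/8*(-504849091259) = 12834542682551939047/8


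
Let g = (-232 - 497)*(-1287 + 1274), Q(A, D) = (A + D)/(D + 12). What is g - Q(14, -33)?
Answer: 198998/21 ≈ 9476.1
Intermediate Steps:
Q(A, D) = (A + D)/(12 + D)
g = 9477 (g = -729*(-13) = 9477)
g - Q(14, -33) = 9477 - (14 - 33)/(12 - 33) = 9477 - (-19)/(-21) = 9477 - (-1)*(-19)/21 = 9477 - 1*19/21 = 9477 - 19/21 = 198998/21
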